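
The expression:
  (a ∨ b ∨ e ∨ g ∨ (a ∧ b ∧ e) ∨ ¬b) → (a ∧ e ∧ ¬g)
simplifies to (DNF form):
a ∧ e ∧ ¬g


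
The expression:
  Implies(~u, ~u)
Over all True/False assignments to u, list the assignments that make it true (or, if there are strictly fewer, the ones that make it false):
is always true.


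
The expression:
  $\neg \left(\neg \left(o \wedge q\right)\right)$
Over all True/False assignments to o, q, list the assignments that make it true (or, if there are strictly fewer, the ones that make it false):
is true only for:
  o=True, q=True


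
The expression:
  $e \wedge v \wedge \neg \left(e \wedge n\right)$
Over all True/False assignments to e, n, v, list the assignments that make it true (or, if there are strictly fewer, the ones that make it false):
is true only for:
  e=True, n=False, v=True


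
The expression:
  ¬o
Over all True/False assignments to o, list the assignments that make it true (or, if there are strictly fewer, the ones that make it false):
is true only for:
  o=False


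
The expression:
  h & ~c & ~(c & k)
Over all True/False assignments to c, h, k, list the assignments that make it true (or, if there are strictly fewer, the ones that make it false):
is true only for:
  c=False, h=True, k=False;
  c=False, h=True, k=True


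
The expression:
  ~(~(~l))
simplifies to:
~l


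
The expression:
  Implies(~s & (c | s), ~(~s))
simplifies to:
s | ~c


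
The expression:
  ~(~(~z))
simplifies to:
~z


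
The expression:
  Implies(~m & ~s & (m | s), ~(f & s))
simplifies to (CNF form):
True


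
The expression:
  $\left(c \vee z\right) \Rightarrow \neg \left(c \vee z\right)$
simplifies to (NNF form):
$\neg c \wedge \neg z$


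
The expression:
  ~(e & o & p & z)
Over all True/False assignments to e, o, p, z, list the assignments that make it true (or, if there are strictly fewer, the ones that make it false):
is false only for:
  e=True, o=True, p=True, z=True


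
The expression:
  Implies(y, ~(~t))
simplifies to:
t | ~y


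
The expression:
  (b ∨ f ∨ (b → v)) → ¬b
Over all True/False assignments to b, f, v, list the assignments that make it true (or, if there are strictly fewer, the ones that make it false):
is true only for:
  b=False, f=False, v=False;
  b=False, f=False, v=True;
  b=False, f=True, v=False;
  b=False, f=True, v=True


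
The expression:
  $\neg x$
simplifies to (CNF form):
$\neg x$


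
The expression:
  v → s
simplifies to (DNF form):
s ∨ ¬v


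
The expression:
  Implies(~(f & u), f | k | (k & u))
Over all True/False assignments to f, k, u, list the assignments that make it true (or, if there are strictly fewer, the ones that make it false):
is false only for:
  f=False, k=False, u=False;
  f=False, k=False, u=True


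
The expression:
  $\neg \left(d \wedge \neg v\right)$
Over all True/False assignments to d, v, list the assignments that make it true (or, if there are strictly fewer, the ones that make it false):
is false only for:
  d=True, v=False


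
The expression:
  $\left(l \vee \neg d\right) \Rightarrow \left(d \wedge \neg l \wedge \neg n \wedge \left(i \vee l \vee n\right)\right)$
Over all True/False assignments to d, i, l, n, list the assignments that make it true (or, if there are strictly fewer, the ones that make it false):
is true only for:
  d=True, i=False, l=False, n=False;
  d=True, i=False, l=False, n=True;
  d=True, i=True, l=False, n=False;
  d=True, i=True, l=False, n=True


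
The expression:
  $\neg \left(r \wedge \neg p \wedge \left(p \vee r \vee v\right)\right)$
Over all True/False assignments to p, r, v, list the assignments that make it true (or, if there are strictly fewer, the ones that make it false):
is false only for:
  p=False, r=True, v=False;
  p=False, r=True, v=True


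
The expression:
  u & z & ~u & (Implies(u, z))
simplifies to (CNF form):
False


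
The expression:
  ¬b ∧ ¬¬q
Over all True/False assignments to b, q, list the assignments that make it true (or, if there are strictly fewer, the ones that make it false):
is true only for:
  b=False, q=True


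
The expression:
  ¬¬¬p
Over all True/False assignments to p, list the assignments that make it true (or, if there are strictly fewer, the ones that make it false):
is true only for:
  p=False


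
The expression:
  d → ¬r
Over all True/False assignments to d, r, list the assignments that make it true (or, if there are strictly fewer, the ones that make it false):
is false only for:
  d=True, r=True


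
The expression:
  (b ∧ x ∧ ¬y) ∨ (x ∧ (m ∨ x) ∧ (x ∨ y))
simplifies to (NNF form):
x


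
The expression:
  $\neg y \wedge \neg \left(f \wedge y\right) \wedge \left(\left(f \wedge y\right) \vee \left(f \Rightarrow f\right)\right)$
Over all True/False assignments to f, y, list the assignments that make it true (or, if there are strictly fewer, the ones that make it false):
is true only for:
  f=False, y=False;
  f=True, y=False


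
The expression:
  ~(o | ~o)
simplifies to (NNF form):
False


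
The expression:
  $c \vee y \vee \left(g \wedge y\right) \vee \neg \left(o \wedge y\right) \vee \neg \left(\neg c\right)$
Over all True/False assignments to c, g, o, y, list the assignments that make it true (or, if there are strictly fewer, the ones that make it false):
is always true.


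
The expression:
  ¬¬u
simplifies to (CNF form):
u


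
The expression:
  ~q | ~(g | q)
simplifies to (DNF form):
~q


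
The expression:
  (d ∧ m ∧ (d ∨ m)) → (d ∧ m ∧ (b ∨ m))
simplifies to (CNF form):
True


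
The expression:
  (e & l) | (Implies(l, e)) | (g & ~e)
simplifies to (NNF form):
e | g | ~l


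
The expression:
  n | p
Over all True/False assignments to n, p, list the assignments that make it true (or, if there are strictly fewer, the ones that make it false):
is false only for:
  n=False, p=False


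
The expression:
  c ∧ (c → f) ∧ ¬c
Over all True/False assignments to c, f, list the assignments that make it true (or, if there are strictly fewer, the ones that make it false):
is never true.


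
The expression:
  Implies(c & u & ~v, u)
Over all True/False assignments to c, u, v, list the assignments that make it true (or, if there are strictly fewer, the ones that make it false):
is always true.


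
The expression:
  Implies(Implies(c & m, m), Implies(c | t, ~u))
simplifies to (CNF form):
(~c | ~u) & (~t | ~u)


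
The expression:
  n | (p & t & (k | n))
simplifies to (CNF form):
(k | n) & (n | p) & (n | t)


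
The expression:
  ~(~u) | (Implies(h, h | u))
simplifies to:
True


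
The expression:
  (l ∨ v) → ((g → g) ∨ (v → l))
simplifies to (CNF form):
True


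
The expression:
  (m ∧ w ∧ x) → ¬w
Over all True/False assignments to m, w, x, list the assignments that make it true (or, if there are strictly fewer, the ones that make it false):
is false only for:
  m=True, w=True, x=True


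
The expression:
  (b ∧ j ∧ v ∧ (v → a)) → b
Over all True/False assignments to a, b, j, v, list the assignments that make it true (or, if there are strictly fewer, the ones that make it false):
is always true.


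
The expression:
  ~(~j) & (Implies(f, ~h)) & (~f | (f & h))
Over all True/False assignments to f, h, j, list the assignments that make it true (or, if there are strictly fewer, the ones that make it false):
is true only for:
  f=False, h=False, j=True;
  f=False, h=True, j=True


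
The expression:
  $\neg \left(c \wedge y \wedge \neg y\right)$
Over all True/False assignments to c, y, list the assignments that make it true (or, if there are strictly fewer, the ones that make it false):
is always true.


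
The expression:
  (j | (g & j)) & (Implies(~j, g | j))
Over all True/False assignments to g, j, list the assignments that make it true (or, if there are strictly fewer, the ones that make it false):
is true only for:
  g=False, j=True;
  g=True, j=True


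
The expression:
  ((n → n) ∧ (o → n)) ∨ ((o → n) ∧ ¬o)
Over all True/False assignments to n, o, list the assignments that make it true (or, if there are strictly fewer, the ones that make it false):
is false only for:
  n=False, o=True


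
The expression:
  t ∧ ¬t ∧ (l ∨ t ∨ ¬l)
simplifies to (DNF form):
False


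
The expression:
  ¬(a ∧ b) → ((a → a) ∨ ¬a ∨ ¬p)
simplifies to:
True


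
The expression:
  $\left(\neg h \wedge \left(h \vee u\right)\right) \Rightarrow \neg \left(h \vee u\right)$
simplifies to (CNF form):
$h \vee \neg u$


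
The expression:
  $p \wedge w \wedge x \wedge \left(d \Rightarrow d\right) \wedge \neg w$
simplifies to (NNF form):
$\text{False}$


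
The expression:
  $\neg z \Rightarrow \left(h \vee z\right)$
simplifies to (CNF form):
$h \vee z$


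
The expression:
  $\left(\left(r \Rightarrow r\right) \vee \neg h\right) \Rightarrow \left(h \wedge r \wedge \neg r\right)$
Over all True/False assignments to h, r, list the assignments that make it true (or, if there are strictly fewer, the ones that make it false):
is never true.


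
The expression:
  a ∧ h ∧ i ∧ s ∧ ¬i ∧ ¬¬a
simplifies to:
False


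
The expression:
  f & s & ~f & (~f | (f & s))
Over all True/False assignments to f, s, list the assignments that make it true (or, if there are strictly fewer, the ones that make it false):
is never true.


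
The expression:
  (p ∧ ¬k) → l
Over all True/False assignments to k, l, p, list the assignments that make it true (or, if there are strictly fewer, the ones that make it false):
is false only for:
  k=False, l=False, p=True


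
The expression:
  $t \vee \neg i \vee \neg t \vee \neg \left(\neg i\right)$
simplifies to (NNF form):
$\text{True}$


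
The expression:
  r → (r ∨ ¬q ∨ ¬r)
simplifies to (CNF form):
True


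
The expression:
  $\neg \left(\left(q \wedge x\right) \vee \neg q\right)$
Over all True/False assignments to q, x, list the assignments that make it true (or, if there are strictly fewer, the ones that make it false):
is true only for:
  q=True, x=False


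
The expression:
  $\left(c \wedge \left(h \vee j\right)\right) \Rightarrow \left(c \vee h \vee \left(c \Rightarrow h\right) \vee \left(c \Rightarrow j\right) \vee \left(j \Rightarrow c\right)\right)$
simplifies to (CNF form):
$\text{True}$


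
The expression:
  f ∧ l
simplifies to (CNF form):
f ∧ l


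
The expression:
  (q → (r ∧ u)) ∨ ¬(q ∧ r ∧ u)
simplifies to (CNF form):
True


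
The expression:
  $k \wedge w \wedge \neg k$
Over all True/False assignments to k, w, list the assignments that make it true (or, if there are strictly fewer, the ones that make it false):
is never true.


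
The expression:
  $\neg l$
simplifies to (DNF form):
$\neg l$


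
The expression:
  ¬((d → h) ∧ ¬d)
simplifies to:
d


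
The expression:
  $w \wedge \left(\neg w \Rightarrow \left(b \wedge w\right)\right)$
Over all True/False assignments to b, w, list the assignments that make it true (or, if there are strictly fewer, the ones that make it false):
is true only for:
  b=False, w=True;
  b=True, w=True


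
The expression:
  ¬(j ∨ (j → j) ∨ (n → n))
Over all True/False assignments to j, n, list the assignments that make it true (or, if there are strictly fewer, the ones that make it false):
is never true.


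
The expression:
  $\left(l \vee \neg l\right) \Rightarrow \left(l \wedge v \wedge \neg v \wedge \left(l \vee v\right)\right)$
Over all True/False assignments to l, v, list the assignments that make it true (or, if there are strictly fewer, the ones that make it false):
is never true.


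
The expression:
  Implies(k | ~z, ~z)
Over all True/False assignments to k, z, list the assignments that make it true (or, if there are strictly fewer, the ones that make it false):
is false only for:
  k=True, z=True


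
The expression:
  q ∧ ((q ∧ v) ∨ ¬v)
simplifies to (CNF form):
q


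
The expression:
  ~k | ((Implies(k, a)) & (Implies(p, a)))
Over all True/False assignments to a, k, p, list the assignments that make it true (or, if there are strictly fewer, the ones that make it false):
is false only for:
  a=False, k=True, p=False;
  a=False, k=True, p=True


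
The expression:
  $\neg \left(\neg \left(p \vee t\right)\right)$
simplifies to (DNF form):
$p \vee t$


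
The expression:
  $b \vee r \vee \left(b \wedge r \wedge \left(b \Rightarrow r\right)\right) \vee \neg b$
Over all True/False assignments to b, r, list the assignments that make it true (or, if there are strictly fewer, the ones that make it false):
is always true.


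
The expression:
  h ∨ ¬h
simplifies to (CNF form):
True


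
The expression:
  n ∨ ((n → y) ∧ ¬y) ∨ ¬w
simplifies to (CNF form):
n ∨ ¬w ∨ ¬y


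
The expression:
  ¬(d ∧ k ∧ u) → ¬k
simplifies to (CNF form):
(d ∨ ¬k) ∧ (u ∨ ¬k)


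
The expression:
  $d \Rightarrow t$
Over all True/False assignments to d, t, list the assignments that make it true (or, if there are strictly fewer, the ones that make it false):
is false only for:
  d=True, t=False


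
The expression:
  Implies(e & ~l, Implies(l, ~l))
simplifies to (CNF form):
True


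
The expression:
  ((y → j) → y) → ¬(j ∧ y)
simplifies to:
¬j ∨ ¬y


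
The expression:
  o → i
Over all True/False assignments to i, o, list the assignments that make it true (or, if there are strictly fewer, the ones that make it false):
is false only for:
  i=False, o=True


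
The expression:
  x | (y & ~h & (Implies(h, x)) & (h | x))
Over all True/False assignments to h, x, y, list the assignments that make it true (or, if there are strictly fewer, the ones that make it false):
is true only for:
  h=False, x=True, y=False;
  h=False, x=True, y=True;
  h=True, x=True, y=False;
  h=True, x=True, y=True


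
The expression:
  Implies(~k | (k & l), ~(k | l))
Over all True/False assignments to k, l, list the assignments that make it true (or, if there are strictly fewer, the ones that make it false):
is true only for:
  k=False, l=False;
  k=True, l=False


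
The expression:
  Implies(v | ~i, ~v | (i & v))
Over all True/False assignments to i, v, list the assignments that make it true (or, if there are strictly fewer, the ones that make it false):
is false only for:
  i=False, v=True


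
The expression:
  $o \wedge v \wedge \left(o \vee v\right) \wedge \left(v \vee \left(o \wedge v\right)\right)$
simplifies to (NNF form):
$o \wedge v$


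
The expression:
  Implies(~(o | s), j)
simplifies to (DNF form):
j | o | s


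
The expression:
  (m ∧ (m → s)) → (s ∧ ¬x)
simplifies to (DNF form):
¬m ∨ ¬s ∨ ¬x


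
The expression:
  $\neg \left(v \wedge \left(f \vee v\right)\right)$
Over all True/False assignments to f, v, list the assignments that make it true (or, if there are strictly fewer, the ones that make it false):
is true only for:
  f=False, v=False;
  f=True, v=False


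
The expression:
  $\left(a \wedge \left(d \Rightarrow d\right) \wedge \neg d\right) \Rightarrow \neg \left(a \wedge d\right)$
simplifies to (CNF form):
$\text{True}$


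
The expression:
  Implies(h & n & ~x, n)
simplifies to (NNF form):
True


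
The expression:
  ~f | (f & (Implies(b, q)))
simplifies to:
q | ~b | ~f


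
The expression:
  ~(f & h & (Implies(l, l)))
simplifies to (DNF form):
~f | ~h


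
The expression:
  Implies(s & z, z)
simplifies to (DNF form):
True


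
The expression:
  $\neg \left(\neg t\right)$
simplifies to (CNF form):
$t$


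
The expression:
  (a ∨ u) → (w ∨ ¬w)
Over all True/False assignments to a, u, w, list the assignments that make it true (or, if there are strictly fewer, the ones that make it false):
is always true.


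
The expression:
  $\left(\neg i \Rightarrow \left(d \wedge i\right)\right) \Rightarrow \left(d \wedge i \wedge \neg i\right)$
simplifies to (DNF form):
$\neg i$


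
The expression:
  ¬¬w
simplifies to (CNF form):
w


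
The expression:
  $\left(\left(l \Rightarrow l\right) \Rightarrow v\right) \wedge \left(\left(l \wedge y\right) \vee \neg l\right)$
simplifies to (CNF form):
$v \wedge \left(y \vee \neg l\right)$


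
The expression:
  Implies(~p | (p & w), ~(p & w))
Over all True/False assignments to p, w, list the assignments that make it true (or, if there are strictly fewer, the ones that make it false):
is false only for:
  p=True, w=True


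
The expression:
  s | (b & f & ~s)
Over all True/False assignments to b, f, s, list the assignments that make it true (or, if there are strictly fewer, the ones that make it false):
is false only for:
  b=False, f=False, s=False;
  b=False, f=True, s=False;
  b=True, f=False, s=False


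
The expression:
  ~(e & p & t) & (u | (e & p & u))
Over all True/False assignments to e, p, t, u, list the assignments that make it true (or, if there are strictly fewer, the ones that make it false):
is true only for:
  e=False, p=False, t=False, u=True;
  e=False, p=False, t=True, u=True;
  e=False, p=True, t=False, u=True;
  e=False, p=True, t=True, u=True;
  e=True, p=False, t=False, u=True;
  e=True, p=False, t=True, u=True;
  e=True, p=True, t=False, u=True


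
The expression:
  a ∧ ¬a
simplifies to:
False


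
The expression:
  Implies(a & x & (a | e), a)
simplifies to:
True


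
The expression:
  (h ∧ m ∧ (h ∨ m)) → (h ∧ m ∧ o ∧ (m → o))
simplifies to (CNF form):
o ∨ ¬h ∨ ¬m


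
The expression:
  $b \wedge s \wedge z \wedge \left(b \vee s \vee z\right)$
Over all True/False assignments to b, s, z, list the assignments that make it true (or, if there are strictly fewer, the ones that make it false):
is true only for:
  b=True, s=True, z=True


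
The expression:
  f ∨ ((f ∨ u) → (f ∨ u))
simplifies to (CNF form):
True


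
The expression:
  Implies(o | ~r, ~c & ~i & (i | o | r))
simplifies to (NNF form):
(r & ~o) | (o & ~c & ~i)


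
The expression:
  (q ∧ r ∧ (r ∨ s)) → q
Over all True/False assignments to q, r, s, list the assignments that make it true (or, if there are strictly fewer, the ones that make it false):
is always true.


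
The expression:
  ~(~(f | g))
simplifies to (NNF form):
f | g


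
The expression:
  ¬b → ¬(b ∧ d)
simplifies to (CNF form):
True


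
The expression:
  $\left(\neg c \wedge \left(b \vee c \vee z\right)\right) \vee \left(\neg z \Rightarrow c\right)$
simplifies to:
$b \vee c \vee z$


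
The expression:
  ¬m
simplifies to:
¬m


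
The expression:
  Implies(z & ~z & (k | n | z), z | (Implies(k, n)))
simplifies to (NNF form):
True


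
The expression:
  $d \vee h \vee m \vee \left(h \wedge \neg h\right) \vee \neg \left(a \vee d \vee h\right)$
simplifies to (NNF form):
$d \vee h \vee m \vee \neg a$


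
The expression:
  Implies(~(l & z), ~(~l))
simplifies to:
l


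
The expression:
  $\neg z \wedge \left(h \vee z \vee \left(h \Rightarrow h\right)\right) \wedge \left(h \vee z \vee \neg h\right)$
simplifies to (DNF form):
$\neg z$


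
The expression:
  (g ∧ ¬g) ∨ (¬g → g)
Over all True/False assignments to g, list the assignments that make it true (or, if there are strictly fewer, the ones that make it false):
is true only for:
  g=True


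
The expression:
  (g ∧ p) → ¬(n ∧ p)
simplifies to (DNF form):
¬g ∨ ¬n ∨ ¬p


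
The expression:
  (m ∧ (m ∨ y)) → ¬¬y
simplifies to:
y ∨ ¬m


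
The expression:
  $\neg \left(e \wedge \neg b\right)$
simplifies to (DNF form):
$b \vee \neg e$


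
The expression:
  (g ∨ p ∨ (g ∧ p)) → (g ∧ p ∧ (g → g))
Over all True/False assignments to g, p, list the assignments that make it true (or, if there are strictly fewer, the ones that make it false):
is true only for:
  g=False, p=False;
  g=True, p=True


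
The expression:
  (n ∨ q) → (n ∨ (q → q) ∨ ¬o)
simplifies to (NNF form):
True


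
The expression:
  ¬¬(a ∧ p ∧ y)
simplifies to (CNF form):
a ∧ p ∧ y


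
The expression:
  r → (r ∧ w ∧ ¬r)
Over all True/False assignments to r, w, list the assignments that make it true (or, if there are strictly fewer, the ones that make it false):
is true only for:
  r=False, w=False;
  r=False, w=True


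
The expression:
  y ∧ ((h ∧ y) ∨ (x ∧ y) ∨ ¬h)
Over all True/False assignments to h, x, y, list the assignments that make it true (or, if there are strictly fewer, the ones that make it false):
is true only for:
  h=False, x=False, y=True;
  h=False, x=True, y=True;
  h=True, x=False, y=True;
  h=True, x=True, y=True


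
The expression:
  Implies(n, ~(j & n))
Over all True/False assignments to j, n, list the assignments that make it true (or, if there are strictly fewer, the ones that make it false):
is false only for:
  j=True, n=True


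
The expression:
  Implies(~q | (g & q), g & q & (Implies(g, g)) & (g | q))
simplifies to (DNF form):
q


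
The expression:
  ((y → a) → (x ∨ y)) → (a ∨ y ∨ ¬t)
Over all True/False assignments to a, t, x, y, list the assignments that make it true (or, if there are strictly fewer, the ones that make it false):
is false only for:
  a=False, t=True, x=True, y=False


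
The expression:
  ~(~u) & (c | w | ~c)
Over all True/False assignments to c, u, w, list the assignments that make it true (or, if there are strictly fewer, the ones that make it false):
is true only for:
  c=False, u=True, w=False;
  c=False, u=True, w=True;
  c=True, u=True, w=False;
  c=True, u=True, w=True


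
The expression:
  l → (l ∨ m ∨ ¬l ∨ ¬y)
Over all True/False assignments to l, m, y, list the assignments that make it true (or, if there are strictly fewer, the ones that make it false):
is always true.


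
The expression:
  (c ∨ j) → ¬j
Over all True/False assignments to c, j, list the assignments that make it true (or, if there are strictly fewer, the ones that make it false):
is true only for:
  c=False, j=False;
  c=True, j=False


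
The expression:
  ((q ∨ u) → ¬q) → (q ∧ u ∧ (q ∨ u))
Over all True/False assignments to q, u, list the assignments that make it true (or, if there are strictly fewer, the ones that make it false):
is true only for:
  q=True, u=False;
  q=True, u=True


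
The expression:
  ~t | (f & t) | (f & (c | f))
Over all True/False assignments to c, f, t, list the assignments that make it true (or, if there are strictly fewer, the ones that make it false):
is false only for:
  c=False, f=False, t=True;
  c=True, f=False, t=True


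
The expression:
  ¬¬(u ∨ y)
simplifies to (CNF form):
u ∨ y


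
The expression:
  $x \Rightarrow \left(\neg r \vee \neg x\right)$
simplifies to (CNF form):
$\neg r \vee \neg x$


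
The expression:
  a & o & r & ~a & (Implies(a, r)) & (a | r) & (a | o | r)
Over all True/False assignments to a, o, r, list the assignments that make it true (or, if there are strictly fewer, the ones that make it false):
is never true.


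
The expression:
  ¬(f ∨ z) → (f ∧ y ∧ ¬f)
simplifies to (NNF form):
f ∨ z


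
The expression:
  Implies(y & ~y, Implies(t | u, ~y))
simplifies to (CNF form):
True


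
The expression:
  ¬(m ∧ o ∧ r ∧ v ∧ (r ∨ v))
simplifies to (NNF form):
¬m ∨ ¬o ∨ ¬r ∨ ¬v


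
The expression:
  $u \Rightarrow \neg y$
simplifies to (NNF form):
$\neg u \vee \neg y$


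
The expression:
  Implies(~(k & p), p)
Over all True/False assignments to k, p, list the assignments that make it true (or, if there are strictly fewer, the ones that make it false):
is true only for:
  k=False, p=True;
  k=True, p=True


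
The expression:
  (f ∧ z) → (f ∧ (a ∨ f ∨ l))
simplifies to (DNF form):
True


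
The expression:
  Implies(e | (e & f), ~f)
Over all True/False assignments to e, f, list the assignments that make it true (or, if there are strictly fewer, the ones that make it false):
is false only for:
  e=True, f=True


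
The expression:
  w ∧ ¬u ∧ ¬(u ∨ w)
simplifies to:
False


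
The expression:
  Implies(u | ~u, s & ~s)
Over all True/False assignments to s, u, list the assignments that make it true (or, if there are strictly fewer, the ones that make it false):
is never true.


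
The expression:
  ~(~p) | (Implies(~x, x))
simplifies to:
p | x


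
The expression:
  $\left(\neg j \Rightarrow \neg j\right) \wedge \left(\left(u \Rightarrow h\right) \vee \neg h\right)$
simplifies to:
$\text{True}$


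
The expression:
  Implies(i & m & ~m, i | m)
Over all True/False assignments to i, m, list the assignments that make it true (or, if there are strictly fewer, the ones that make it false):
is always true.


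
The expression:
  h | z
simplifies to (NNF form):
h | z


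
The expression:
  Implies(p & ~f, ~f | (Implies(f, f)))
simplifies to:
True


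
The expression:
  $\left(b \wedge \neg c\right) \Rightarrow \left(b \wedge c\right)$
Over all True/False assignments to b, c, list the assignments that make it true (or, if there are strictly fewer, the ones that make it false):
is false only for:
  b=True, c=False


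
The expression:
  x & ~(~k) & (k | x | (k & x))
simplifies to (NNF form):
k & x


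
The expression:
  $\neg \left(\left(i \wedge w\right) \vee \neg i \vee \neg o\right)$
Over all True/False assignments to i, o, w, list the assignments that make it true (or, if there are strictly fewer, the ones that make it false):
is true only for:
  i=True, o=True, w=False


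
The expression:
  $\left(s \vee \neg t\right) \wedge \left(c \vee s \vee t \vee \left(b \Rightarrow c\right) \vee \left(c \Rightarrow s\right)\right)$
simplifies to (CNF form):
$s \vee \neg t$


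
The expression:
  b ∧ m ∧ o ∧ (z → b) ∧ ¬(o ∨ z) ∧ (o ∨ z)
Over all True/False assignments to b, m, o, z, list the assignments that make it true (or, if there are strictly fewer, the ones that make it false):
is never true.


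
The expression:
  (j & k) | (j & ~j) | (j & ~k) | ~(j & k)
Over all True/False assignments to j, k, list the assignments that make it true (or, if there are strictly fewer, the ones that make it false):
is always true.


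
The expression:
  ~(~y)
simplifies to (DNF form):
y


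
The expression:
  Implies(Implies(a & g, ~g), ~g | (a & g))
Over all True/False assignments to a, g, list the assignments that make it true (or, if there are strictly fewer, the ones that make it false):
is false only for:
  a=False, g=True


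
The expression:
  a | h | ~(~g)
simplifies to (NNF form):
a | g | h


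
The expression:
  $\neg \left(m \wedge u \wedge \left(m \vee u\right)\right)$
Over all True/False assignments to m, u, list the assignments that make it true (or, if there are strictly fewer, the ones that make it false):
is false only for:
  m=True, u=True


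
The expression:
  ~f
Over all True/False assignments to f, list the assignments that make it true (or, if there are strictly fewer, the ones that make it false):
is true only for:
  f=False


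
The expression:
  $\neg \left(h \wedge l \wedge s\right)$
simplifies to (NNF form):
$\neg h \vee \neg l \vee \neg s$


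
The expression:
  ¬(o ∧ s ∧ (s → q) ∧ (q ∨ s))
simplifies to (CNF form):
¬o ∨ ¬q ∨ ¬s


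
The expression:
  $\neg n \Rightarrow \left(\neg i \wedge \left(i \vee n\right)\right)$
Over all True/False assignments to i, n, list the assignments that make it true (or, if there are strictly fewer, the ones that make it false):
is true only for:
  i=False, n=True;
  i=True, n=True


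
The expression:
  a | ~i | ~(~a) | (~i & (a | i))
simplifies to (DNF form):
a | ~i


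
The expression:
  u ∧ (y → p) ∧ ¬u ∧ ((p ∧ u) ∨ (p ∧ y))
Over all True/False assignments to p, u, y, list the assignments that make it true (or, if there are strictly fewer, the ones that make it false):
is never true.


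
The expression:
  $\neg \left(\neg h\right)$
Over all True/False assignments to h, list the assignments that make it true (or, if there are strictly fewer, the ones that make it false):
is true only for:
  h=True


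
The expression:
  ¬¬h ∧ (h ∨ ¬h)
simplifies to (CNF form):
h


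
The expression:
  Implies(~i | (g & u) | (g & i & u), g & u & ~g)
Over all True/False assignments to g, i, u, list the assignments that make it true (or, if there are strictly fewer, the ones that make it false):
is true only for:
  g=False, i=True, u=False;
  g=False, i=True, u=True;
  g=True, i=True, u=False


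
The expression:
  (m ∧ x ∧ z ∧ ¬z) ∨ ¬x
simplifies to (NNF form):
¬x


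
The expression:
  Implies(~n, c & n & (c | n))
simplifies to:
n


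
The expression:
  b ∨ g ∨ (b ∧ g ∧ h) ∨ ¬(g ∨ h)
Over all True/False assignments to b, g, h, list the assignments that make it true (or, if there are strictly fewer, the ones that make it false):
is false only for:
  b=False, g=False, h=True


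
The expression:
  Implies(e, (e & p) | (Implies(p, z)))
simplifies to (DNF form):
True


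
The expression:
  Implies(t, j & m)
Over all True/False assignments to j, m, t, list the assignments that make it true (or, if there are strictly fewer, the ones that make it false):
is false only for:
  j=False, m=False, t=True;
  j=False, m=True, t=True;
  j=True, m=False, t=True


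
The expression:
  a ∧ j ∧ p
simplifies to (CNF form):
a ∧ j ∧ p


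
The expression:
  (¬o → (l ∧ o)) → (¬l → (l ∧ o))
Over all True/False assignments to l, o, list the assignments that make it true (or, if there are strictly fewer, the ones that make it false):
is false only for:
  l=False, o=True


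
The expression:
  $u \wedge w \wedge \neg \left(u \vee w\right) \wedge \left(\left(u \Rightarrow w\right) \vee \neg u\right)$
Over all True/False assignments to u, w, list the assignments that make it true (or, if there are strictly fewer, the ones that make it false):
is never true.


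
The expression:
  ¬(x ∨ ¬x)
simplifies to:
False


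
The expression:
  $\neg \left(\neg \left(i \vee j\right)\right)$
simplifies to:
$i \vee j$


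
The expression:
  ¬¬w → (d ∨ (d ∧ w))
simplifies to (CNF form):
d ∨ ¬w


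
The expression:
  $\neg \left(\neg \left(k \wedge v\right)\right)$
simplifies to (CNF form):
$k \wedge v$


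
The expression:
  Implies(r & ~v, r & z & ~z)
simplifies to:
v | ~r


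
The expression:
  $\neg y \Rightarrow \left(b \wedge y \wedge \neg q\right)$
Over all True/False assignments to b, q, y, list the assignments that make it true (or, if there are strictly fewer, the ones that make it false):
is true only for:
  b=False, q=False, y=True;
  b=False, q=True, y=True;
  b=True, q=False, y=True;
  b=True, q=True, y=True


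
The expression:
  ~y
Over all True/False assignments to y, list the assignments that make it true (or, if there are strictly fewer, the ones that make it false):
is true only for:
  y=False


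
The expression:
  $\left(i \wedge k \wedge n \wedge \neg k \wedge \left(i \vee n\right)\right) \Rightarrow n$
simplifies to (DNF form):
$\text{True}$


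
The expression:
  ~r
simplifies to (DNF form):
~r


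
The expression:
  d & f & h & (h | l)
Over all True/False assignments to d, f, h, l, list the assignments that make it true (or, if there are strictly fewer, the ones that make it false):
is true only for:
  d=True, f=True, h=True, l=False;
  d=True, f=True, h=True, l=True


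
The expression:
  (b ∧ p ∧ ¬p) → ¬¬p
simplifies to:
True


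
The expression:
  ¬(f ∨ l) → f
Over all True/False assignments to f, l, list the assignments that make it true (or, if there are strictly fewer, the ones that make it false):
is false only for:
  f=False, l=False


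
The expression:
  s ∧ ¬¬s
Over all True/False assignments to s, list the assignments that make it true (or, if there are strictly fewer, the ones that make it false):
is true only for:
  s=True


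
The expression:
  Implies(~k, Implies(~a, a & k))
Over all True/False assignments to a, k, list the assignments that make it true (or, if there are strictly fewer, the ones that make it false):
is false only for:
  a=False, k=False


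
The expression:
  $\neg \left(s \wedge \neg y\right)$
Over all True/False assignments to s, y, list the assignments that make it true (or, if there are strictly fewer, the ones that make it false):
is false only for:
  s=True, y=False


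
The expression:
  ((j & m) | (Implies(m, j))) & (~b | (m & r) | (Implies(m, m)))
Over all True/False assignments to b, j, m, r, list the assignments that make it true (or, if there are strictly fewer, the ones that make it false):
is false only for:
  b=False, j=False, m=True, r=False;
  b=False, j=False, m=True, r=True;
  b=True, j=False, m=True, r=False;
  b=True, j=False, m=True, r=True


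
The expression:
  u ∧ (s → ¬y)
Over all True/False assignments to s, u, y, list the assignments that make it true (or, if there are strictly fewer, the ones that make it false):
is true only for:
  s=False, u=True, y=False;
  s=False, u=True, y=True;
  s=True, u=True, y=False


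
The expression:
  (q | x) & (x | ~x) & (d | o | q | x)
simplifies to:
q | x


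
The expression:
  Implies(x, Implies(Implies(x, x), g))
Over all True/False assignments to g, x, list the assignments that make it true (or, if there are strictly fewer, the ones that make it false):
is false only for:
  g=False, x=True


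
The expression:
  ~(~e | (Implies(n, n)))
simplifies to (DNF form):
False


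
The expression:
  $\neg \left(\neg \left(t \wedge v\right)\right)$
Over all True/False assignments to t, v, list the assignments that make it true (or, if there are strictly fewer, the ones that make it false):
is true only for:
  t=True, v=True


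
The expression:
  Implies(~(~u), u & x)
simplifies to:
x | ~u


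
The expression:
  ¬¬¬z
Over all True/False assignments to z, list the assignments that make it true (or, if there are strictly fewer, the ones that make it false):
is true only for:
  z=False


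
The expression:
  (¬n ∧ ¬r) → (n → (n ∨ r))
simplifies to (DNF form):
True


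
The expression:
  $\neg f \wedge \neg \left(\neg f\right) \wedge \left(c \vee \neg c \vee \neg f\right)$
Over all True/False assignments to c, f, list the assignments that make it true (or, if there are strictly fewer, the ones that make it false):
is never true.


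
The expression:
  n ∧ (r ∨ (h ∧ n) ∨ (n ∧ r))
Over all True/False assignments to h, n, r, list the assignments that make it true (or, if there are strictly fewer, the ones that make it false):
is true only for:
  h=False, n=True, r=True;
  h=True, n=True, r=False;
  h=True, n=True, r=True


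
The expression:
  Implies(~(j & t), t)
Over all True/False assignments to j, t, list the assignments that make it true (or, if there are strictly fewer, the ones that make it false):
is true only for:
  j=False, t=True;
  j=True, t=True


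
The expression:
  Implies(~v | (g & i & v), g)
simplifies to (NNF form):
g | v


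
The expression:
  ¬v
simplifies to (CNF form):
¬v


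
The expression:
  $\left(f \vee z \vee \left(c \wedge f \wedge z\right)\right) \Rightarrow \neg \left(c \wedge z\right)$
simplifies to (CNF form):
$\neg c \vee \neg z$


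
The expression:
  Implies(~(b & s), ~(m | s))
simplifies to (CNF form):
(b | ~s) & (s | ~m)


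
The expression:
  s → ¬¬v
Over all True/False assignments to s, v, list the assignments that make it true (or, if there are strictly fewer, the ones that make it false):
is false only for:
  s=True, v=False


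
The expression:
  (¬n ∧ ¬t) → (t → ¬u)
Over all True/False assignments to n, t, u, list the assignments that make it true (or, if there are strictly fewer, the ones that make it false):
is always true.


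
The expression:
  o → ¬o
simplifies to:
¬o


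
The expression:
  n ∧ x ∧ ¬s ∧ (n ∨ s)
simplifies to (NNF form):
n ∧ x ∧ ¬s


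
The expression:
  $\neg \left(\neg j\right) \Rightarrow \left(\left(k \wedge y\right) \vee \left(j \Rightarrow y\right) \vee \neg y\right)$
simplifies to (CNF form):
$\text{True}$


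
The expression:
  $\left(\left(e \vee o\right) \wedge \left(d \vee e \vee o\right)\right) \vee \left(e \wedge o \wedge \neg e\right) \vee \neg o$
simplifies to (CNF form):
$\text{True}$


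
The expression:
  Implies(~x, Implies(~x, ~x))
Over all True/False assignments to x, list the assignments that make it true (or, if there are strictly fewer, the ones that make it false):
is always true.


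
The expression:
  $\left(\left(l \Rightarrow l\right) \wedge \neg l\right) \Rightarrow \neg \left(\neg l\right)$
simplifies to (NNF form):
$l$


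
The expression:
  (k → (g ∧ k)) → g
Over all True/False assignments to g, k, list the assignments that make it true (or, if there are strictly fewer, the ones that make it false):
is false only for:
  g=False, k=False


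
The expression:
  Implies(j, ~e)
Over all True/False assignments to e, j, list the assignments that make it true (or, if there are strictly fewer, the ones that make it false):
is false only for:
  e=True, j=True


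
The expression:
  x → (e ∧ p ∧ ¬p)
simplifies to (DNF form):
¬x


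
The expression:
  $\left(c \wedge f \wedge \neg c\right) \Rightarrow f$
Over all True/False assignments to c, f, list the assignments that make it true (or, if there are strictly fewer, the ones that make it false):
is always true.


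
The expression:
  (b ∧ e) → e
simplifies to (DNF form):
True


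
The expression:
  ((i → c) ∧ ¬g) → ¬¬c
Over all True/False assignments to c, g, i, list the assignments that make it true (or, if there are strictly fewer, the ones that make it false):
is false only for:
  c=False, g=False, i=False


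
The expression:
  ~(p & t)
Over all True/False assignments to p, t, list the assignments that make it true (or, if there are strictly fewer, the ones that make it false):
is false only for:
  p=True, t=True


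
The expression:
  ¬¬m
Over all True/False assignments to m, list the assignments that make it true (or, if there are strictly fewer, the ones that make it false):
is true only for:
  m=True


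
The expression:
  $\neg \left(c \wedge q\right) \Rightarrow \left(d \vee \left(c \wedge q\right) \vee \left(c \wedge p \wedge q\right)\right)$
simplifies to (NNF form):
$d \vee \left(c \wedge q\right)$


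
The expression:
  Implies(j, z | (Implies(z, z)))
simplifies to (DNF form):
True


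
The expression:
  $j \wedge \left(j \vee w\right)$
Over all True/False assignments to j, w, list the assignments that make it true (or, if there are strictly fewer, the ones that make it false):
is true only for:
  j=True, w=False;
  j=True, w=True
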